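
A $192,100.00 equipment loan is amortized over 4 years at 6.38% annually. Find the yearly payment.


Formula: PMT = PV * r / (1 - (1+r)^(-n))
Denominator: 1 - (1 + 0.0638)^(-4) = 0.219164
Numerator: $192,100.00 * 0.0638 = 12255.98
PMT = 12255.98 / 0.219164 = $55,921.61

$55,921.61


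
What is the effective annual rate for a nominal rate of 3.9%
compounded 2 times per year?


Formula: EAR = (1 + r/m)^m - 1
Period rate: r/m = 0.039 / 2 = 0.0195
Compounding: (1 + 0.0195)^2 = 1.03938
EAR = 1.03938 - 1 = 0.03938

0.03938


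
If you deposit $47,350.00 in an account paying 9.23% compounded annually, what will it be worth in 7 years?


Formula: FV = P * (1 + r)^n
Substituting: FV = $47,350.00 * (1 + 0.0923)^7
Growth factor: (1.0923)^7 = 1.855212
FV = $47,350.00 * 1.855212 = $87,844.29

$87,844.29


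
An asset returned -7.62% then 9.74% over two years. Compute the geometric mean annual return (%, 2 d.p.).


Formula: Geometric mean = ((1+r1)*(1+r2))^(1/2) - 1
Product: (1 + -0.0762) * (1 + 0.0974) = 0.9238 * 1.0974 = 1.013778
Square root: 1.013778^0.5 = 1.006865
Geometric mean = 1.006865 - 1 = 0.006865
As percentage: 0.69%

0.69%


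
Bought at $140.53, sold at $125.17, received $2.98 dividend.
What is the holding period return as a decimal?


Formula: HPR = (P1 - P0 + D) / P0
Gain: $125.17 - $140.53 + $2.98 = -$12.38
HPR = -$12.38 / $140.53 = -0.0881

-0.0881


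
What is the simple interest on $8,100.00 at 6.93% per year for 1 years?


Formula: I = P * r * t
Substituting: I = $8,100.00 * 0.0693 * 1
Step: I = $8,100.00 * 0.0693
I = $561.33

$561.33


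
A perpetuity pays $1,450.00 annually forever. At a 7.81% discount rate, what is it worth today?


Formula: PV = C / r
Substituting: PV = $1,450.00 / 0.0781
PV = $18,565.94

$18,565.94


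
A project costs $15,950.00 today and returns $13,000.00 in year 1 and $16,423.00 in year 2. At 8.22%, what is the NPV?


Formula: NPV = C0 + C1/(1+r) + C2/(1+r)^2
Discount C1: $13,000.00 / (1 + 0.0822) = $12,012.57
Discount C2: $16,423.00 / (1 + 0.0822)^2 = $14,022.89
NPV = -$15,950.00 + $12,012.57 + $14,022.89 = $10,085.45

$10,085.45


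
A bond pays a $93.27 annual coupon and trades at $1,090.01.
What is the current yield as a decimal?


Formula: Current yield = annual coupon / price
Substituting: CY = $93.27 / $1,090.01
CY = 0.085568

0.085568


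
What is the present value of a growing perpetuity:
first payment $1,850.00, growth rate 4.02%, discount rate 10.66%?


Formula: PV = C / (r - g)
Spread: r - g = 0.1066 - 0.0402 = 0.0664
Substituting: PV = $1,850.00 / 0.0664
PV = $27,861.45

$27,861.45


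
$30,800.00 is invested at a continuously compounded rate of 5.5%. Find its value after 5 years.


Formula: FV = P * e^(r*t)
Exponent: r*t = 0.055 * 5 = 0.275
e^(0.275) = 1.316531
FV = $30,800.00 * 1.316531 = $40,549.14

$40,549.14


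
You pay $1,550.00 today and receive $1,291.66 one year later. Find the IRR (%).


Formula: IRR = C1/C0 - 1
Substituting: IRR = $1,291.66 / $1,550.00 - 1
Ratio: 0.833329 - 1 = -0.166671
IRR = -16.6671%

-16.6671%


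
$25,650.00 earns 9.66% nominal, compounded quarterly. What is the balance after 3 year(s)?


Formula: FV = P * (1 + r/m)^(m*t)
Period rate: r/m = 0.0966 / 4 = 0.02415
Total periods: m*t = 4 * 3 = 12
Growth factor: (1 + 0.02415)^12 = 1.331566
FV = $25,650.00 * 1.331566 = $34,154.68

$34,154.68


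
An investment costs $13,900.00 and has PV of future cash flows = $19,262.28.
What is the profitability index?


Formula: PI = PV(cash flows) / initial investment
Substituting: PI = $19,262.28 / $13,900.00
PI = 1.3858

1.3858


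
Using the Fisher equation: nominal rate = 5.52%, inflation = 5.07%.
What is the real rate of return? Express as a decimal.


Formula: (1 + r_real) = (1 + r_nom) / (1 + inflation)
Substituting: (1 + r_real) = 1.0552 / 1.0507
(1 + r_real) = 1.004283
r_real = 1.004283 - 1 = 0.004283

0.004283


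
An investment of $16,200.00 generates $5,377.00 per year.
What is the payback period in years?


Formula: Payback = investment / annual cash flow
Substituting: Payback = $16,200.00 / $5,377.00
Payback = 3.0128 years

3.0128 years


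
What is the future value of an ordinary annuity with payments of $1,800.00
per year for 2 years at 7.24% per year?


Formula: FV = PMT * ((1+r)^n - 1) / r
Growth factor: (1 + 0.0724)^2 = 1.150042
Numerator: 1.150042 - 1 = 0.150042
FV = $1,800.00 * 0.150042 / 0.0724 = $3,730.32

$3,730.32


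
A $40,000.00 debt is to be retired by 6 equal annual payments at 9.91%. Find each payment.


Formula: PMT = PV * r / (1 - (1+r)^(-n))
Denominator: 1 - (1 + 0.0991)^(-6) = 0.432747
Numerator: $40,000.00 * 0.0991 = 3964.0
PMT = 3964.0 / 0.432747 = $9,160.09

$9,160.09


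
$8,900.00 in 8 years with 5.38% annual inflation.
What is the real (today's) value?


Formula: Real value = nominal / (1 + inflation)^years
Price level: (1 + 0.0538)^8 = 1.520777
Real value = $8,900.00 / 1.520777 = $5,852.27

$5,852.27


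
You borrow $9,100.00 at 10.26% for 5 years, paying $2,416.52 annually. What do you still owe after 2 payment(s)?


Formula: Balance = PV*(1+r)^k - PMT*((1+r)^k - 1)/r
Growth: (1 + 0.1026)^2 = 1.215727
Accumulated factor: ((1+r)^k - 1)/r = 2.1026
Balance = $9,100.00 * 1.215727 - $2,416.52 * 2.1026
Balance = $5,982.14

$5,982.14


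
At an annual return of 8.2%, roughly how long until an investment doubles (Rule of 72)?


Formula: Years ≈ 72 / r
Substituting: Years ≈ 72 / 8.2
Years ≈ 8.8

8.8 years


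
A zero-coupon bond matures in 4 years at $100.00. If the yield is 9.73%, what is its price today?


Formula: Price = FV / (1 + r)^n
Substituting: Price = $100.00 / (1 + 0.0973)^4
Discount factor: (1.0973)^4 = 1.449778
Price = $100.00 / 1.449778 = $68.98

$68.98


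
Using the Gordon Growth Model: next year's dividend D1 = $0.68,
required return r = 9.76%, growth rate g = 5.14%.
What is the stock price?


Formula: P = D1 / (r - g)
Spread: r - g = 0.0976 - 0.0514 = 0.0462
Substituting: P = $0.68 / 0.0462
P = $14.72

$14.72


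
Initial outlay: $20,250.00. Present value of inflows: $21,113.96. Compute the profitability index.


Formula: PI = PV(cash flows) / initial investment
Substituting: PI = $21,113.96 / $20,250.00
PI = 1.0427

1.0427


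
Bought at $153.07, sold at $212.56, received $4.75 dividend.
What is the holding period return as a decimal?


Formula: HPR = (P1 - P0 + D) / P0
Gain: $212.56 - $153.07 + $4.75 = $64.24
HPR = $64.24 / $153.07 = 0.4197

0.4197


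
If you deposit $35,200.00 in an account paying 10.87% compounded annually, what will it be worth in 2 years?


Formula: FV = P * (1 + r)^n
Substituting: FV = $35,200.00 * (1 + 0.1087)^2
Growth factor: (1.1087)^2 = 1.229216
FV = $35,200.00 * 1.229216 = $43,268.39

$43,268.39


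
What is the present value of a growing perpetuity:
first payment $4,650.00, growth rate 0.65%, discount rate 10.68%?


Formula: PV = C / (r - g)
Spread: r - g = 0.1068 - 0.0065 = 0.1003
Substituting: PV = $4,650.00 / 0.1003
PV = $46,360.92

$46,360.92


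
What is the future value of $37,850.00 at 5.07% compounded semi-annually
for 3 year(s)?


Formula: FV = P * (1 + r/m)^(m*t)
Period rate: r/m = 0.0507 / 2 = 0.02535
Total periods: m*t = 2 * 3 = 6
Growth factor: (1 + 0.02535)^6 = 1.162071
FV = $37,850.00 * 1.162071 = $43,984.40

$43,984.40


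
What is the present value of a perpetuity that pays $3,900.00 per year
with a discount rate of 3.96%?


Formula: PV = C / r
Substituting: PV = $3,900.00 / 0.0396
PV = $98,484.85

$98,484.85


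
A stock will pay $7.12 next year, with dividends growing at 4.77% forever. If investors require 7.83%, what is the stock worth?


Formula: P = D1 / (r - g)
Spread: r - g = 0.0783 - 0.0477 = 0.0306
Substituting: P = $7.12 / 0.0306
P = $232.68

$232.68


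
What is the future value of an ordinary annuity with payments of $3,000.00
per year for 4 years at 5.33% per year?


Formula: FV = PMT * ((1+r)^n - 1) / r
Growth factor: (1 + 0.0533)^4 = 1.230859
Numerator: 1.230859 - 1 = 0.230859
FV = $3,000.00 * 0.230859 / 0.0533 = $12,993.94

$12,993.94


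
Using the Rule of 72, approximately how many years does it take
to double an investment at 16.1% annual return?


Formula: Years ≈ 72 / r
Substituting: Years ≈ 72 / 16.1
Years ≈ 4.5

4.5 years


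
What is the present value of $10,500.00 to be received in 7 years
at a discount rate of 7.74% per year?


Formula: PV = FV / (1 + r)^n
Substituting: PV = $10,500.00 / (1 + 0.0774)^7
Discount factor: (1.0774)^7 = 1.685151
PV = $10,500.00 / 1.685151 = $6,230.90

$6,230.90


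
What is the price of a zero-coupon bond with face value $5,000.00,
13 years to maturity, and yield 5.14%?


Formula: Price = FV / (1 + r)^n
Substituting: Price = $5,000.00 / (1 + 0.0514)^13
Discount factor: (1.0514)^13 = 1.918596
Price = $5,000.00 / 1.918596 = $2,606.07

$2,606.07


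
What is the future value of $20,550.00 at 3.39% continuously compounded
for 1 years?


Formula: FV = P * e^(r*t)
Exponent: r*t = 0.0339 * 1 = 0.0339
e^(0.0339) = 1.034481
FV = $20,550.00 * 1.034481 = $21,258.59

$21,258.59


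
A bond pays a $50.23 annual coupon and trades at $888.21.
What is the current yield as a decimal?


Formula: Current yield = annual coupon / price
Substituting: CY = $50.23 / $888.21
CY = 0.056552

0.056552


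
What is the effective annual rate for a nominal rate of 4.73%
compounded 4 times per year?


Formula: EAR = (1 + r/m)^m - 1
Period rate: r/m = 0.0473 / 4 = 0.011825
Compounding: (1 + 0.011825)^4 = 1.048146
EAR = 1.048146 - 1 = 0.048146

0.048146


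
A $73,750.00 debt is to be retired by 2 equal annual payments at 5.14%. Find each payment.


Formula: PMT = PV * r / (1 - (1+r)^(-n))
Denominator: 1 - (1 + 0.0514)^(-2) = 0.095384
Numerator: $73,750.00 * 0.0514 = 3790.75
PMT = 3790.75 / 0.095384 = $39,741.81

$39,741.81


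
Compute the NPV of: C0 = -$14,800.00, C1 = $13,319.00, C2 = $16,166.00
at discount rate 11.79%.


Formula: NPV = C0 + C1/(1+r) + C2/(1+r)^2
Discount C1: $13,319.00 / (1 + 0.1179) = $11,914.30
Discount C2: $16,166.00 / (1 + 0.1179)^2 = $12,935.90
NPV = -$14,800.00 + $11,914.30 + $12,935.90 = $10,050.20

$10,050.20


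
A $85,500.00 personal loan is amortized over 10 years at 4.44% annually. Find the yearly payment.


Formula: PMT = PV * r / (1 - (1+r)^(-n))
Denominator: 1 - (1 + 0.0444)^(-10) = 0.352363
Numerator: $85,500.00 * 0.0444 = 3796.2
PMT = 3796.2 / 0.352363 = $10,773.54

$10,773.54


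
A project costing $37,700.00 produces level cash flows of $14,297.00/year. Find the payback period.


Formula: Payback = investment / annual cash flow
Substituting: Payback = $37,700.00 / $14,297.00
Payback = 2.6369 years

2.6369 years


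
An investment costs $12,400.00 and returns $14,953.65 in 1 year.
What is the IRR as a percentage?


Formula: IRR = C1/C0 - 1
Substituting: IRR = $14,953.65 / $12,400.00 - 1
Ratio: 1.20594 - 1 = 0.20594
IRR = 20.594%

20.594%


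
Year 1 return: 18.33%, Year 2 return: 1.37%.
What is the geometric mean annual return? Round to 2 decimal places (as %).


Formula: Geometric mean = ((1+r1)*(1+r2))^(1/2) - 1
Product: (1 + 0.1833) * (1 + 0.0137) = 1.1833 * 1.0137 = 1.199511
Square root: 1.199511^0.5 = 1.095222
Geometric mean = 1.095222 - 1 = 0.095222
As percentage: 9.52%

9.52%


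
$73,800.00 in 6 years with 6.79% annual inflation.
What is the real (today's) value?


Formula: Real value = nominal / (1 + inflation)^years
Price level: (1 + 0.0679)^6 = 1.483145
Real value = $73,800.00 / 1.483145 = $49,759.14

$49,759.14


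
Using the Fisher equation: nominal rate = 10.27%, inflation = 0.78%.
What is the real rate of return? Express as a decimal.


Formula: (1 + r_real) = (1 + r_nom) / (1 + inflation)
Substituting: (1 + r_real) = 1.1027 / 1.0078
(1 + r_real) = 1.094166
r_real = 1.094166 - 1 = 0.094166

0.094166


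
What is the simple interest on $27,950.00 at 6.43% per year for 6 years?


Formula: I = P * r * t
Substituting: I = $27,950.00 * 0.0643 * 6
Step: I = $27,950.00 * 0.3858
I = $10,783.11

$10,783.11


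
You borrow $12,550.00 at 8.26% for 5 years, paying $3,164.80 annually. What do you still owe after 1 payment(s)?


Formula: Balance = PV*(1+r)^k - PMT*((1+r)^k - 1)/r
Growth: (1 + 0.0826)^1 = 1.0826
Accumulated factor: ((1+r)^k - 1)/r = 1.0
Balance = $12,550.00 * 1.0826 - $3,164.80 * 1.0
Balance = $10,421.83

$10,421.83


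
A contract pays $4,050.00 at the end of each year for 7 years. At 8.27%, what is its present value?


Formula: PV = PMT * (1 - (1+r)^(-n)) / r
Discount factor: (1 + 0.0827)^(-7) = 0.573381
Bracket: 1 - 0.573381 = 0.426619
PV = $4,050.00 * 0.426619 / 0.0827 = $20,892.48

$20,892.48


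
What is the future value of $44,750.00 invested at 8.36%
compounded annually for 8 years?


Formula: FV = P * (1 + r)^n
Substituting: FV = $44,750.00 * (1 + 0.0836)^8
Growth factor: (1.0836)^8 = 1.900868
FV = $44,750.00 * 1.900868 = $85,063.85

$85,063.85


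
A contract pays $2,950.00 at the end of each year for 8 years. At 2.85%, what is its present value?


Formula: PV = PMT * (1 - (1+r)^(-n)) / r
Discount factor: (1 + 0.0285)^(-8) = 0.798667
Bracket: 1 - 0.798667 = 0.201333
PV = $2,950.00 * 0.201333 / 0.0285 = $20,839.75

$20,839.75


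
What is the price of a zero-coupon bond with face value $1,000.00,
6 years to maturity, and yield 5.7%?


Formula: Price = FV / (1 + r)^n
Substituting: Price = $1,000.00 / (1 + 0.057)^6
Discount factor: (1.057)^6 = 1.394601
Price = $1,000.00 / 1.394601 = $717.05

$717.05


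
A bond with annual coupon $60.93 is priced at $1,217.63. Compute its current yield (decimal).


Formula: Current yield = annual coupon / price
Substituting: CY = $60.93 / $1,217.63
CY = 0.05004

0.05004


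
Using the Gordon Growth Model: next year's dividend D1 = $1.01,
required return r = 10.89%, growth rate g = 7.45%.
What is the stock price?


Formula: P = D1 / (r - g)
Spread: r - g = 0.1089 - 0.0745 = 0.0344
Substituting: P = $1.01 / 0.0344
P = $29.36

$29.36


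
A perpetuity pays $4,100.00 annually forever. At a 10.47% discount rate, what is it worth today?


Formula: PV = C / r
Substituting: PV = $4,100.00 / 0.1047
PV = $39,159.50

$39,159.50


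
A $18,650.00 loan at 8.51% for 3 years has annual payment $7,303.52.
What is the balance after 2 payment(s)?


Formula: Balance = PV*(1+r)^k - PMT*((1+r)^k - 1)/r
Growth: (1 + 0.0851)^2 = 1.177442
Accumulated factor: ((1+r)^k - 1)/r = 2.0851
Balance = $18,650.00 * 1.177442 - $7,303.52 * 2.0851
Balance = $6,730.72

$6,730.72


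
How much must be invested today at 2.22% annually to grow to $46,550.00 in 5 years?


Formula: PV = FV / (1 + r)^n
Substituting: PV = $46,550.00 / (1 + 0.0222)^5
Discount factor: (1.0222)^5 = 1.116039
PV = $46,550.00 / 1.116039 = $41,710.01

$41,710.01


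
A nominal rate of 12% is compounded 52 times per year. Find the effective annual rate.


Formula: EAR = (1 + r/m)^m - 1
Period rate: r/m = 0.12 / 52 = 0.002308
Compounding: (1 + 0.002308)^52 = 1.127341
EAR = 1.127341 - 1 = 0.127341

0.127341


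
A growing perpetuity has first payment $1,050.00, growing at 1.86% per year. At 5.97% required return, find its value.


Formula: PV = C / (r - g)
Spread: r - g = 0.0597 - 0.0186 = 0.0411
Substituting: PV = $1,050.00 / 0.0411
PV = $25,547.45

$25,547.45


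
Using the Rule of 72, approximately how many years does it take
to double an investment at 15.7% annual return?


Formula: Years ≈ 72 / r
Substituting: Years ≈ 72 / 15.7
Years ≈ 4.6

4.6 years


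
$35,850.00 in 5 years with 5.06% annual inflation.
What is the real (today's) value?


Formula: Real value = nominal / (1 + inflation)^years
Price level: (1 + 0.0506)^5 = 1.279932
Real value = $35,850.00 / 1.279932 = $28,009.29

$28,009.29


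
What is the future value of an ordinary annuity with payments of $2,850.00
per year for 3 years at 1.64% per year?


Formula: FV = PMT * ((1+r)^n - 1) / r
Growth factor: (1 + 0.0164)^3 = 1.050011
Numerator: 1.050011 - 1 = 0.050011
FV = $2,850.00 * 0.050011 / 0.0164 = $8,690.99

$8,690.99


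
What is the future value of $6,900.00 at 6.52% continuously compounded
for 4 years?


Formula: FV = P * e^(r*t)
Exponent: r*t = 0.0652 * 4 = 0.2608
e^(0.2608) = 1.297968
FV = $6,900.00 * 1.297968 = $8,955.98

$8,955.98


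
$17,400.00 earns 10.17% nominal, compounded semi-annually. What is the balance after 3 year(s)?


Formula: FV = P * (1 + r/m)^(m*t)
Period rate: r/m = 0.1017 / 2 = 0.05085
Total periods: m*t = 2 * 3 = 6
Growth factor: (1 + 0.05085)^6 = 1.346618
FV = $17,400.00 * 1.346618 = $23,431.15

$23,431.15


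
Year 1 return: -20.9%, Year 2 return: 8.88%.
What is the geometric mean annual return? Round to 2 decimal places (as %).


Formula: Geometric mean = ((1+r1)*(1+r2))^(1/2) - 1
Product: (1 + -0.209) * (1 + 0.0888) = 0.791 * 1.0888 = 0.861241
Square root: 0.861241^0.5 = 0.928031
Geometric mean = 0.928031 - 1 = -0.071969
As percentage: -7.20%

-7.20%


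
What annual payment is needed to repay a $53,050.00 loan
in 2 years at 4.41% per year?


Formula: PMT = PV * r / (1 - (1+r)^(-n))
Denominator: 1 - (1 + 0.0441)^(-2) = 0.082691
Numerator: $53,050.00 * 0.0441 = 2339.505
PMT = 2339.505 / 0.082691 = $28,292.25

$28,292.25


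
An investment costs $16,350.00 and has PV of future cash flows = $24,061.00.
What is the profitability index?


Formula: PI = PV(cash flows) / initial investment
Substituting: PI = $24,061.00 / $16,350.00
PI = 1.4716

1.4716


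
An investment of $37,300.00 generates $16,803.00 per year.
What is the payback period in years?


Formula: Payback = investment / annual cash flow
Substituting: Payback = $37,300.00 / $16,803.00
Payback = 2.2198 years

2.2198 years


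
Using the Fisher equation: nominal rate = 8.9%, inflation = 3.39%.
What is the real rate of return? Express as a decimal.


Formula: (1 + r_real) = (1 + r_nom) / (1 + inflation)
Substituting: (1 + r_real) = 1.089 / 1.0339
(1 + r_real) = 1.053293
r_real = 1.053293 - 1 = 0.053293

0.053293


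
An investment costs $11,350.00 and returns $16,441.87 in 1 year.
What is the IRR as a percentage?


Formula: IRR = C1/C0 - 1
Substituting: IRR = $16,441.87 / $11,350.00 - 1
Ratio: 1.448623 - 1 = 0.448623
IRR = 44.8623%

44.8623%


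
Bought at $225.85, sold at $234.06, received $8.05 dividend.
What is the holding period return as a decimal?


Formula: HPR = (P1 - P0 + D) / P0
Gain: $234.06 - $225.85 + $8.05 = $16.26
HPR = $16.26 / $225.85 = 0.072

0.072


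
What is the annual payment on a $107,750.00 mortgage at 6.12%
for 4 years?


Formula: PMT = PV * r / (1 - (1+r)^(-n))
Denominator: 1 - (1 + 0.0612)^(-4) = 0.211483
Numerator: $107,750.00 * 0.0612 = 6594.3
PMT = 6594.3 / 0.211483 = $31,181.22

$31,181.22


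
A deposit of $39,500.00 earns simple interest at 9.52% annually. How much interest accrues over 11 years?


Formula: I = P * r * t
Substituting: I = $39,500.00 * 0.0952 * 11
Step: I = $39,500.00 * 1.0472
I = $41,364.40

$41,364.40


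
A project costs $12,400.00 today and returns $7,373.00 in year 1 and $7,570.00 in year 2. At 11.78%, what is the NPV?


Formula: NPV = C0 + C1/(1+r) + C2/(1+r)^2
Discount C1: $7,373.00 / (1 + 0.1178) = $6,595.99
Discount C2: $7,570.00 / (1 + 0.1178)^2 = $6,058.54
NPV = -$12,400.00 + $6,595.99 + $6,058.54 = $254.53

$254.53


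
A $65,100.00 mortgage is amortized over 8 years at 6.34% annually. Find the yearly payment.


Formula: PMT = PV * r / (1 - (1+r)^(-n))
Denominator: 1 - (1 + 0.0634)^(-8) = 0.388457
Numerator: $65,100.00 * 0.0634 = 4127.34
PMT = 4127.34 / 0.388457 = $10,624.95

$10,624.95


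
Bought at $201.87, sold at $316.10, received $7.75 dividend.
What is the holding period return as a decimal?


Formula: HPR = (P1 - P0 + D) / P0
Gain: $316.10 - $201.87 + $7.75 = $121.98
HPR = $121.98 / $201.87 = 0.6043

0.6043


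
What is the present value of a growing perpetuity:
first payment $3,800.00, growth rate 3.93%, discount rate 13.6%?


Formula: PV = C / (r - g)
Spread: r - g = 0.136 - 0.0393 = 0.0967
Substituting: PV = $3,800.00 / 0.0967
PV = $39,296.79

$39,296.79


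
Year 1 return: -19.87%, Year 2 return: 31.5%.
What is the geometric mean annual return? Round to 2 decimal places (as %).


Formula: Geometric mean = ((1+r1)*(1+r2))^(1/2) - 1
Product: (1 + -0.1987) * (1 + 0.315) = 0.8013 * 1.315 = 1.05371
Square root: 1.05371^0.5 = 1.026504
Geometric mean = 1.026504 - 1 = 0.026504
As percentage: 2.65%

2.65%


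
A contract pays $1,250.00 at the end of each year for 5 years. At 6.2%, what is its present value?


Formula: PV = PMT * (1 - (1+r)^(-n)) / r
Discount factor: (1 + 0.062)^(-5) = 0.740248
Bracket: 1 - 0.740248 = 0.259752
PV = $1,250.00 * 0.259752 / 0.062 = $5,236.93

$5,236.93


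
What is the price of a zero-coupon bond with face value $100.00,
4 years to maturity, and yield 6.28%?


Formula: Price = FV / (1 + r)^n
Substituting: Price = $100.00 / (1 + 0.0628)^4
Discount factor: (1.0628)^4 = 1.275869
Price = $100.00 / 1.275869 = $78.38

$78.38


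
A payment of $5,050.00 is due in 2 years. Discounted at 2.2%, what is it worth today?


Formula: PV = FV / (1 + r)^n
Substituting: PV = $5,050.00 / (1 + 0.022)^2
Discount factor: (1.022)^2 = 1.044484
PV = $5,050.00 / 1.044484 = $4,834.92

$4,834.92


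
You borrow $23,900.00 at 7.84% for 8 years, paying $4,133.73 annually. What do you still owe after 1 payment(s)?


Formula: Balance = PV*(1+r)^k - PMT*((1+r)^k - 1)/r
Growth: (1 + 0.0784)^1 = 1.0784
Accumulated factor: ((1+r)^k - 1)/r = 1.0
Balance = $23,900.00 * 1.0784 - $4,133.73 * 1.0
Balance = $21,640.03

$21,640.03


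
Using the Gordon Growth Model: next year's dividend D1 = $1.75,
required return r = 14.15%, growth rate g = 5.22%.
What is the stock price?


Formula: P = D1 / (r - g)
Spread: r - g = 0.1415 - 0.0522 = 0.0893
Substituting: P = $1.75 / 0.0893
P = $19.60

$19.60


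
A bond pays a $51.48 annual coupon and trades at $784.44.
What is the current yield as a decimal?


Formula: Current yield = annual coupon / price
Substituting: CY = $51.48 / $784.44
CY = 0.065626

0.065626


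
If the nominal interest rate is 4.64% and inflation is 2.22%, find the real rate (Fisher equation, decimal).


Formula: (1 + r_real) = (1 + r_nom) / (1 + inflation)
Substituting: (1 + r_real) = 1.0464 / 1.0222
(1 + r_real) = 1.023674
r_real = 1.023674 - 1 = 0.023674

0.023674


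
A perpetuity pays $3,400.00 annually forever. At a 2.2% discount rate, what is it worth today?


Formula: PV = C / r
Substituting: PV = $3,400.00 / 0.022
PV = $154,545.45

$154,545.45


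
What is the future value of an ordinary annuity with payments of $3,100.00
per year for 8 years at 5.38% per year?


Formula: FV = PMT * ((1+r)^n - 1) / r
Growth factor: (1 + 0.0538)^8 = 1.520777
Numerator: 1.520777 - 1 = 0.520777
FV = $3,100.00 * 0.520777 / 0.0538 = $30,007.60

$30,007.60


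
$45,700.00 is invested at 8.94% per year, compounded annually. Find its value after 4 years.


Formula: FV = P * (1 + r)^n
Substituting: FV = $45,700.00 * (1 + 0.0894)^4
Growth factor: (1.0894)^4 = 1.408476
FV = $45,700.00 * 1.408476 = $64,367.36

$64,367.36


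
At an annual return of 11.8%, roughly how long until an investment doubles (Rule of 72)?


Formula: Years ≈ 72 / r
Substituting: Years ≈ 72 / 11.8
Years ≈ 6.1

6.1 years


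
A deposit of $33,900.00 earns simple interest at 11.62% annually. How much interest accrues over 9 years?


Formula: I = P * r * t
Substituting: I = $33,900.00 * 0.1162 * 9
Step: I = $33,900.00 * 1.0458
I = $35,452.62

$35,452.62


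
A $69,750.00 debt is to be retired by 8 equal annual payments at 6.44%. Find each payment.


Formula: PMT = PV * r / (1 - (1+r)^(-n))
Denominator: 1 - (1 + 0.0644)^(-8) = 0.393039
Numerator: $69,750.00 * 0.0644 = 4491.9
PMT = 4491.9 / 0.393039 = $11,428.65

$11,428.65


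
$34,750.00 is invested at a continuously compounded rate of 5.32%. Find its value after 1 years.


Formula: FV = P * e^(r*t)
Exponent: r*t = 0.0532 * 1 = 0.0532
e^(0.0532) = 1.054641
FV = $34,750.00 * 1.054641 = $36,648.76

$36,648.76


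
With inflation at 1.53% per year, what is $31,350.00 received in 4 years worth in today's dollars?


Formula: Real value = nominal / (1 + inflation)^years
Price level: (1 + 0.0153)^4 = 1.062619
Real value = $31,350.00 / 1.062619 = $29,502.58

$29,502.58


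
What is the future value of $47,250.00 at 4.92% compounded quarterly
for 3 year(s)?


Formula: FV = P * (1 + r/m)^(m*t)
Period rate: r/m = 0.0492 / 4 = 0.0123
Total periods: m*t = 4 * 3 = 12
Growth factor: (1 + 0.0123)^12 = 1.158006
FV = $47,250.00 * 1.158006 = $54,715.79

$54,715.79


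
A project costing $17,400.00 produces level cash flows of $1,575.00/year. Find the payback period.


Formula: Payback = investment / annual cash flow
Substituting: Payback = $17,400.00 / $1,575.00
Payback = 11.0476 years

11.0476 years


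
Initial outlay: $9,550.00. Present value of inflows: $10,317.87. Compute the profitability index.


Formula: PI = PV(cash flows) / initial investment
Substituting: PI = $10,317.87 / $9,550.00
PI = 1.0804

1.0804


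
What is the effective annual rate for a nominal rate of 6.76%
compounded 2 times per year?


Formula: EAR = (1 + r/m)^m - 1
Period rate: r/m = 0.0676 / 2 = 0.0338
Compounding: (1 + 0.0338)^2 = 1.068742
EAR = 1.068742 - 1 = 0.068742

0.068742


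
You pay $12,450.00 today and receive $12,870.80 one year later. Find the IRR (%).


Formula: IRR = C1/C0 - 1
Substituting: IRR = $12,870.80 / $12,450.00 - 1
Ratio: 1.033799 - 1 = 0.033799
IRR = 3.3799%

3.3799%


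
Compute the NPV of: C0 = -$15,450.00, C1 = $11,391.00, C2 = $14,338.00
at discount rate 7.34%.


Formula: NPV = C0 + C1/(1+r) + C2/(1+r)^2
Discount C1: $11,391.00 / (1 + 0.0734) = $10,612.07
Discount C2: $14,338.00 / (1 + 0.0734)^2 = $12,444.15
NPV = -$15,450.00 + $10,612.07 + $12,444.15 = $7,606.23

$7,606.23


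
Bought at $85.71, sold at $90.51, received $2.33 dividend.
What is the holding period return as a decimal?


Formula: HPR = (P1 - P0 + D) / P0
Gain: $90.51 - $85.71 + $2.33 = $7.13
HPR = $7.13 / $85.71 = 0.0832

0.0832


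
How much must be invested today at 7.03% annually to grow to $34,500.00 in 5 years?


Formula: PV = FV / (1 + r)^n
Substituting: PV = $34,500.00 / (1 + 0.0703)^5
Discount factor: (1.0703)^5 = 1.404519
PV = $34,500.00 / 1.404519 = $24,563.57

$24,563.57


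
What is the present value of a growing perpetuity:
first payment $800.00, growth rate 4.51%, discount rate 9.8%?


Formula: PV = C / (r - g)
Spread: r - g = 0.098 - 0.0451 = 0.0529
Substituting: PV = $800.00 / 0.0529
PV = $15,122.87

$15,122.87


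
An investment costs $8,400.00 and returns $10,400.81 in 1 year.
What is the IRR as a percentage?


Formula: IRR = C1/C0 - 1
Substituting: IRR = $10,400.81 / $8,400.00 - 1
Ratio: 1.238192 - 1 = 0.238192
IRR = 23.8192%

23.8192%


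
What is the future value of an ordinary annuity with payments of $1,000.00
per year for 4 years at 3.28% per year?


Formula: FV = PMT * ((1+r)^n - 1) / r
Growth factor: (1 + 0.0328)^4 = 1.137797
Numerator: 1.137797 - 1 = 0.137797
FV = $1,000.00 * 0.137797 / 0.0328 = $4,201.14

$4,201.14


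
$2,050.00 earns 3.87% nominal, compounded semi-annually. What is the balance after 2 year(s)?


Formula: FV = P * (1 + r/m)^(m*t)
Period rate: r/m = 0.0387 / 2 = 0.01935
Total periods: m*t = 2 * 2 = 4
Growth factor: (1 + 0.01935)^4 = 1.079676
FV = $2,050.00 * 1.079676 = $2,213.34

$2,213.34


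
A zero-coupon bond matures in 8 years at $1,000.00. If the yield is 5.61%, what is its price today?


Formula: Price = FV / (1 + r)^n
Substituting: Price = $1,000.00 / (1 + 0.0561)^8
Discount factor: (1.0561)^8 = 1.547535
Price = $1,000.00 / 1.547535 = $646.19

$646.19


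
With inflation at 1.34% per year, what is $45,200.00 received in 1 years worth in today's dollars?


Formula: Real value = nominal / (1 + inflation)^years
Price level: (1 + 0.0134)^1 = 1.0134
Real value = $45,200.00 / 1.0134 = $44,602.33

$44,602.33


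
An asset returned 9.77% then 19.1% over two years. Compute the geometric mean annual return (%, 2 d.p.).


Formula: Geometric mean = ((1+r1)*(1+r2))^(1/2) - 1
Product: (1 + 0.0977) * (1 + 0.191) = 1.0977 * 1.191 = 1.307361
Square root: 1.307361^0.5 = 1.143399
Geometric mean = 1.143399 - 1 = 0.143399
As percentage: 14.34%

14.34%


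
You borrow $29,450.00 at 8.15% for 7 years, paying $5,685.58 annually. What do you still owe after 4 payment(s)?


Formula: Balance = PV*(1+r)^k - PMT*((1+r)^k - 1)/r
Growth: (1 + 0.0815)^4 = 1.368063
Accumulated factor: ((1+r)^k - 1)/r = 4.51611
Balance = $29,450.00 * 1.368063 - $5,685.58 * 4.51611
Balance = $14,612.75

$14,612.75


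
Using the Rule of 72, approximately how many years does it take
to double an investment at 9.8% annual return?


Formula: Years ≈ 72 / r
Substituting: Years ≈ 72 / 9.8
Years ≈ 7.3

7.3 years


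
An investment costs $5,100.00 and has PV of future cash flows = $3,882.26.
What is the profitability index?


Formula: PI = PV(cash flows) / initial investment
Substituting: PI = $3,882.26 / $5,100.00
PI = 0.7612

0.7612


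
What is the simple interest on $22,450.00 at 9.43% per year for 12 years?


Formula: I = P * r * t
Substituting: I = $22,450.00 * 0.0943 * 12
Step: I = $22,450.00 * 1.1316
I = $25,404.42

$25,404.42


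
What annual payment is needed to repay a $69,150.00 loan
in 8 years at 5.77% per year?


Formula: PMT = PV * r / (1 - (1+r)^(-n))
Denominator: 1 - (1 + 0.0577)^(-8) = 0.36159
Numerator: $69,150.00 * 0.0577 = 3989.955
PMT = 3989.955 / 0.36159 = $11,034.49

$11,034.49


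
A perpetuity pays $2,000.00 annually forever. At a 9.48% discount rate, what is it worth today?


Formula: PV = C / r
Substituting: PV = $2,000.00 / 0.0948
PV = $21,097.05

$21,097.05


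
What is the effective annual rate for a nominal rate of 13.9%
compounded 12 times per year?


Formula: EAR = (1 + r/m)^m - 1
Period rate: r/m = 0.139 / 12 = 0.011583
Compounding: (1 + 0.011583)^12 = 1.148206
EAR = 1.148206 - 1 = 0.148206

0.148206


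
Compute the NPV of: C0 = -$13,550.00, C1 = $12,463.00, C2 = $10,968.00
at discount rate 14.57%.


Formula: NPV = C0 + C1/(1+r) + C2/(1+r)^2
Discount C1: $12,463.00 / (1 + 0.1457) = $10,878.07
Discount C2: $10,968.00 / (1 + 0.1457)^2 = $8,355.75
NPV = -$13,550.00 + $10,878.07 + $8,355.75 = $5,683.82

$5,683.82


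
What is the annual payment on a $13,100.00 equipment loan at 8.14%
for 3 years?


Formula: PMT = PV * r / (1 - (1+r)^(-n))
Denominator: 1 - (1 + 0.0814)^(-3) = 0.209247
Numerator: $13,100.00 * 0.0814 = 1066.34
PMT = 1066.34 / 0.209247 = $5,096.09

$5,096.09


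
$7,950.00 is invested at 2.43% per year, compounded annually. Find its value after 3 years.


Formula: FV = P * (1 + r)^n
Substituting: FV = $7,950.00 * (1 + 0.0243)^3
Growth factor: (1.0243)^3 = 1.074686
FV = $7,950.00 * 1.074686 = $8,543.75

$8,543.75


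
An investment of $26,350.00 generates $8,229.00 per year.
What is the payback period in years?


Formula: Payback = investment / annual cash flow
Substituting: Payback = $26,350.00 / $8,229.00
Payback = 3.2021 years

3.2021 years


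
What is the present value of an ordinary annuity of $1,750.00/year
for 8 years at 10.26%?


Formula: PV = PMT * (1 - (1+r)^(-n)) / r
Discount factor: (1 + 0.1026)^(-8) = 0.457779
Bracket: 1 - 0.457779 = 0.542221
PV = $1,750.00 * 0.542221 / 0.1026 = $9,248.40

$9,248.40


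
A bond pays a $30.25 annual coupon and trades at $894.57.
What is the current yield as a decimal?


Formula: Current yield = annual coupon / price
Substituting: CY = $30.25 / $894.57
CY = 0.033815

0.033815


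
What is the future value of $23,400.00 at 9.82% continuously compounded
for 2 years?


Formula: FV = P * e^(r*t)
Exponent: r*t = 0.0982 * 2 = 0.1964
e^(0.1964) = 1.217014
FV = $23,400.00 * 1.217014 = $28,478.12

$28,478.12


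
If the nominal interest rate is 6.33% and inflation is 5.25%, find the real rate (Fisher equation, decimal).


Formula: (1 + r_real) = (1 + r_nom) / (1 + inflation)
Substituting: (1 + r_real) = 1.0633 / 1.0525
(1 + r_real) = 1.010261
r_real = 1.010261 - 1 = 0.010261

0.010261


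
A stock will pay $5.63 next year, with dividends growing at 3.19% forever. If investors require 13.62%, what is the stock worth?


Formula: P = D1 / (r - g)
Spread: r - g = 0.1362 - 0.0319 = 0.1043
Substituting: P = $5.63 / 0.1043
P = $53.98

$53.98


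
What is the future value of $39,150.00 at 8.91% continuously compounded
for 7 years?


Formula: FV = P * e^(r*t)
Exponent: r*t = 0.0891 * 7 = 0.6237
e^(0.6237) = 1.865819
FV = $39,150.00 * 1.865819 = $73,046.81

$73,046.81


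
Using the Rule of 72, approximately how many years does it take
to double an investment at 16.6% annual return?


Formula: Years ≈ 72 / r
Substituting: Years ≈ 72 / 16.6
Years ≈ 4.3

4.3 years


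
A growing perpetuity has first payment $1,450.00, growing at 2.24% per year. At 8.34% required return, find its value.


Formula: PV = C / (r - g)
Spread: r - g = 0.0834 - 0.0224 = 0.061
Substituting: PV = $1,450.00 / 0.061
PV = $23,770.49

$23,770.49


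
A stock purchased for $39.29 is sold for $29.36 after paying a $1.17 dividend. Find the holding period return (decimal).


Formula: HPR = (P1 - P0 + D) / P0
Gain: $29.36 - $39.29 + $1.17 = -$8.76
HPR = -$8.76 / $39.29 = -0.223

-0.223


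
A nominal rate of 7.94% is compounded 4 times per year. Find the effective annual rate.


Formula: EAR = (1 + r/m)^m - 1
Period rate: r/m = 0.0794 / 4 = 0.01985
Compounding: (1 + 0.01985)^4 = 1.081796
EAR = 1.081796 - 1 = 0.081796

0.081796


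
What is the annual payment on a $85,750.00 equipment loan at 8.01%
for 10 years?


Formula: PMT = PV * r / (1 - (1+r)^(-n))
Denominator: 1 - (1 + 0.0801)^(-10) = 0.537235
Numerator: $85,750.00 * 0.0801 = 6868.575
PMT = 6868.575 / 0.537235 = $12,785.04

$12,785.04


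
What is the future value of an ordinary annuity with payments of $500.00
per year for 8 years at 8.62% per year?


Formula: FV = PMT * ((1+r)^n - 1) / r
Growth factor: (1 + 0.0862)^8 = 1.937664
Numerator: 1.937664 - 1 = 0.937664
FV = $500.00 * 0.937664 / 0.0862 = $5,438.88

$5,438.88


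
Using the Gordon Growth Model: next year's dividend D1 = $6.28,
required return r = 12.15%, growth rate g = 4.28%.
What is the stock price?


Formula: P = D1 / (r - g)
Spread: r - g = 0.1215 - 0.0428 = 0.0787
Substituting: P = $6.28 / 0.0787
P = $79.80

$79.80


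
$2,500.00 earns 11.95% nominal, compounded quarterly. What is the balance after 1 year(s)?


Formula: FV = P * (1 + r/m)^(m*t)
Period rate: r/m = 0.1195 / 4 = 0.029875
Total periods: m*t = 4 * 1 = 4
Growth factor: (1 + 0.029875)^4 = 1.124963
FV = $2,500.00 * 1.124963 = $2,812.41

$2,812.41


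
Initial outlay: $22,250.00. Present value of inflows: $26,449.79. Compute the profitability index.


Formula: PI = PV(cash flows) / initial investment
Substituting: PI = $26,449.79 / $22,250.00
PI = 1.1888

1.1888


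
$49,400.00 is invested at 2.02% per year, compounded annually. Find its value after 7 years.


Formula: FV = P * (1 + r)^n
Substituting: FV = $49,400.00 * (1 + 0.0202)^7
Growth factor: (1.0202)^7 = 1.150263
FV = $49,400.00 * 1.150263 = $56,823.00

$56,823.00


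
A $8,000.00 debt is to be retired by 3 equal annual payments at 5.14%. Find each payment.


Formula: PMT = PV * r / (1 - (1+r)^(-n))
Denominator: 1 - (1 + 0.0514)^(-3) = 0.139609
Numerator: $8,000.00 * 0.0514 = 411.2
PMT = 411.2 / 0.139609 = $2,945.38

$2,945.38


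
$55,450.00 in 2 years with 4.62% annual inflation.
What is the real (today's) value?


Formula: Real value = nominal / (1 + inflation)^years
Price level: (1 + 0.0462)^2 = 1.094534
Real value = $55,450.00 / 1.094534 = $50,660.81

$50,660.81


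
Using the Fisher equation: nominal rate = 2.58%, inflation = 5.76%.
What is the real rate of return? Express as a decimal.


Formula: (1 + r_real) = (1 + r_nom) / (1 + inflation)
Substituting: (1 + r_real) = 1.0258 / 1.0576
(1 + r_real) = 0.969932
r_real = 0.969932 - 1 = -0.030068

-0.030068


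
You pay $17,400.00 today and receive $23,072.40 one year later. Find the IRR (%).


Formula: IRR = C1/C0 - 1
Substituting: IRR = $23,072.40 / $17,400.00 - 1
Ratio: 1.326 - 1 = 0.326
IRR = 32.6%

32.6%


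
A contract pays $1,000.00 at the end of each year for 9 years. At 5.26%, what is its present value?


Formula: PV = PMT * (1 - (1+r)^(-n)) / r
Discount factor: (1 + 0.0526)^(-9) = 0.63042
Bracket: 1 - 0.63042 = 0.36958
PV = $1,000.00 * 0.36958 / 0.0526 = $7,026.24

$7,026.24


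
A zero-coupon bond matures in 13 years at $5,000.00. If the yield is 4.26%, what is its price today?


Formula: Price = FV / (1 + r)^n
Substituting: Price = $5,000.00 / (1 + 0.0426)^13
Discount factor: (1.0426)^13 = 1.720008
Price = $5,000.00 / 1.720008 = $2,906.96

$2,906.96


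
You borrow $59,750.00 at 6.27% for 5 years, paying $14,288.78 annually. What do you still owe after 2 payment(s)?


Formula: Balance = PV*(1+r)^k - PMT*((1+r)^k - 1)/r
Growth: (1 + 0.0627)^2 = 1.129331
Accumulated factor: ((1+r)^k - 1)/r = 2.0627
Balance = $59,750.00 * 1.129331 - $14,288.78 * 2.0627
Balance = $38,004.08

$38,004.08


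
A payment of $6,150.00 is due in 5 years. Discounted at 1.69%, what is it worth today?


Formula: PV = FV / (1 + r)^n
Substituting: PV = $6,150.00 / (1 + 0.0169)^5
Discount factor: (1.0169)^5 = 1.087405
PV = $6,150.00 / 1.087405 = $5,655.67

$5,655.67


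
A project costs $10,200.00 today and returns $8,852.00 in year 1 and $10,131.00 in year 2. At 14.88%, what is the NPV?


Formula: NPV = C0 + C1/(1+r) + C2/(1+r)^2
Discount C1: $8,852.00 / (1 + 0.1488) = $7,705.43
Discount C2: $10,131.00 / (1 + 0.1488)^2 = $7,676.50
NPV = -$10,200.00 + $7,705.43 + $7,676.50 = $5,181.94

$5,181.94


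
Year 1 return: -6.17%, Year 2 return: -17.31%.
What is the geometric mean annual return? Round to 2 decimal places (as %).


Formula: Geometric mean = ((1+r1)*(1+r2))^(1/2) - 1
Product: (1 + -0.0617) * (1 + -0.1731) = 0.9383 * 0.8269 = 0.77588
Square root: 0.77588^0.5 = 0.880841
Geometric mean = 0.880841 - 1 = -0.119159
As percentage: -11.92%

-11.92%


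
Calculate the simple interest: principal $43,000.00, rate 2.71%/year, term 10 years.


Formula: I = P * r * t
Substituting: I = $43,000.00 * 0.0271 * 10
Step: I = $43,000.00 * 0.271
I = $11,653.00

$11,653.00


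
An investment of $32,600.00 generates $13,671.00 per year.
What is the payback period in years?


Formula: Payback = investment / annual cash flow
Substituting: Payback = $32,600.00 / $13,671.00
Payback = 2.3846 years

2.3846 years


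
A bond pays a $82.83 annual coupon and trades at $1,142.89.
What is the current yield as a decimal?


Formula: Current yield = annual coupon / price
Substituting: CY = $82.83 / $1,142.89
CY = 0.072474

0.072474


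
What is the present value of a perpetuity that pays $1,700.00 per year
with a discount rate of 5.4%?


Formula: PV = C / r
Substituting: PV = $1,700.00 / 0.054
PV = $31,481.48

$31,481.48


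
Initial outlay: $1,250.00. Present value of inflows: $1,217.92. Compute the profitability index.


Formula: PI = PV(cash flows) / initial investment
Substituting: PI = $1,217.92 / $1,250.00
PI = 0.9743

0.9743


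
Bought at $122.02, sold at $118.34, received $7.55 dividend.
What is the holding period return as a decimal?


Formula: HPR = (P1 - P0 + D) / P0
Gain: $118.34 - $122.02 + $7.55 = $3.87
HPR = $3.87 / $122.02 = 0.0317

0.0317


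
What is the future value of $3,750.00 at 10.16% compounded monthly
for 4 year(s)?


Formula: FV = P * (1 + r/m)^(m*t)
Period rate: r/m = 0.1016 / 12 = 0.008467
Total periods: m*t = 12 * 4 = 48
Growth factor: (1 + 0.008467)^48 = 1.498837
FV = $3,750.00 * 1.498837 = $5,620.64

$5,620.64
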